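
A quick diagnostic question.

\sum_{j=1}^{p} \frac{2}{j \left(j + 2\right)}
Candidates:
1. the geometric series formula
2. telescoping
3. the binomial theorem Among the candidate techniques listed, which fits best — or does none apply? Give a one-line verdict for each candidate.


Diagnosis: telescoping — after splitting \frac{2}{j \left(j + 2\right)} into partial fractions, the pieces are shifted copies of one function and cancel telescopically.
- the geometric series formula: the term-to-term ratio changes with the index, so the geometric formula cannot close it.
- telescoping — yes — fits the structure here.
- the binomial theorem: no binomial coefficients pair up with complementary powers here.


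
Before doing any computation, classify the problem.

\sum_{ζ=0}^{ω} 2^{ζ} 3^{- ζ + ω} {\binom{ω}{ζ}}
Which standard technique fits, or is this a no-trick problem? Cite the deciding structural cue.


Best approach: the binomial theorem — {\binom{ω}{ζ}} weighting matched powers of 2 and 3 is the expanded form of (2 + 3)^ω — fold it back up.


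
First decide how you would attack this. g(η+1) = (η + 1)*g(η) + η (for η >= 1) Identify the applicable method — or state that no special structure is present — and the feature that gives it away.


Technique: a summation factor — an index-dependent multiplier η + 1 rules out characteristic roots; a summation factor converts it to a pure difference.


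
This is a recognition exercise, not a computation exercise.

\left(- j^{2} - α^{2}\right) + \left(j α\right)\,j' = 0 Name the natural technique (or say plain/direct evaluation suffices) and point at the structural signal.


Diagnosis: the homogeneous substitution — scaling α and j together leaves the slope fixed — it depends only on j/α, so substitute the ratio. A Bernoulli rewrite works here as the equation stands — the homogeneous substitution is the more immediate reading.


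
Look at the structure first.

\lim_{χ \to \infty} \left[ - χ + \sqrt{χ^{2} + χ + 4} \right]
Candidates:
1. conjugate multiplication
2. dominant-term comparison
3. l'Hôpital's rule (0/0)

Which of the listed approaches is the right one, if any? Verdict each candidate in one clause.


Best approach: conjugate multiplication — infinity minus infinity with a radical in play — multiply by the conjugate so the divergences of \sqrt{χ^{2} + χ + 4} and χ annihilate.
- conjugate multiplication: yes, a natural case for it.
- dominant-term comparison: this is not a rational comparison of growth rates at infinity.
- l'Hôpital's rule (0/0) — the expression is a difference driving to ∞ − ∞, not a 0/0 quotient — there is no ratio for the rule to differentiate.


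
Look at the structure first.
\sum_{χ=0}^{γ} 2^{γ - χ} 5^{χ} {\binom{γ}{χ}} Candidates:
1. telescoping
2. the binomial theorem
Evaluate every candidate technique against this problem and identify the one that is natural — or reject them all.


Best approach: the binomial theorem — the binomial coefficients weight matched powers of 5 and 2, which is exactly the expansion of a binomial power.
- telescoping: as presented, consecutive terms share no shifted copy to cancel against — no rewrite is on display to change that.
- the binomial theorem — yes, a natural case for it.


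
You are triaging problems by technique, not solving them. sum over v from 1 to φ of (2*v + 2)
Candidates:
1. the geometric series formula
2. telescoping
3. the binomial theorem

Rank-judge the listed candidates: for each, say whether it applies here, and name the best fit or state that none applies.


Diagnosis: no special technique — nothing telescopes and nothing is geometric; polynomial terms in v sum term by term.
- the geometric series formula — there is no constant term-to-term ratio.
- telescoping — the terms as presented offer no neighboring cancellation — a telescoping rewrite may exist, but the displayed structure does not hand one over.
- the binomial theorem — the terms do not reassemble into a binomial power.


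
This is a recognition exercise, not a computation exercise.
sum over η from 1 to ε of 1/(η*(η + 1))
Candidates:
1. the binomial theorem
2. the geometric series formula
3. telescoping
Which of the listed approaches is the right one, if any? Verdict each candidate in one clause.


Technique: telescoping — the summand 1/(η*(η + 1)) decomposes into fractions whose poles differ by an integer shift — the series collapses.
- the binomial theorem — no binomial coefficients pair with matched powers.
- the geometric series formula — the term-to-term ratio drifts with the index — the one thing the geometric formula cannot absorb.
- telescoping: yes, a natural case for it.


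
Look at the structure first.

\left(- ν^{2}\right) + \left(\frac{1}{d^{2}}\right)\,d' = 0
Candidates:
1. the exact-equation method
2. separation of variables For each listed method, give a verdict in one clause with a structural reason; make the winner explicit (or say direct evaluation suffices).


Diagnosis: separation of variables — a product of single-variable factors, ν^{2} and d^{2} — the textbook separable form.
- the exact-equation method: the cross-partial test holds only vacuously — each coefficient lives in its own variable, so the exactness machinery reads no structure the split form does not already show.
- separation of variables: a fit — the right tool for this form.


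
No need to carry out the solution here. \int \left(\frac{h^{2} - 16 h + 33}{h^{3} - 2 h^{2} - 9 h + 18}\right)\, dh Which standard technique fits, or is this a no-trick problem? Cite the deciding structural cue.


Method: partial fractions — rational integrand, reducible denominator h^{3} - 2 h^{2} - 9 h + 18: decompose first, integrate second.


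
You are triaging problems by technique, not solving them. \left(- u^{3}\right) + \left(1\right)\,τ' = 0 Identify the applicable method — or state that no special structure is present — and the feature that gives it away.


Diagnosis: no special technique — solved for the derivative, τ never appears on the right — this is a direct integration in u, not a differential-equations problem at heart.


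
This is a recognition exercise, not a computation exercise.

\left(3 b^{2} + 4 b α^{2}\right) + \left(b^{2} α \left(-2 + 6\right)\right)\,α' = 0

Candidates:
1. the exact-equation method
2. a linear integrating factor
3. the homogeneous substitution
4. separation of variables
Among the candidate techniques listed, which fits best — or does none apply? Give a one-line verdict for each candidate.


Diagnosis: the exact-equation method — equality of cross partials is the green light — assemble the potential function term by term.
- the exact-equation method: applies; the problem has the shape this method handles.
- a linear integrating factor: the unknown enters nonlinearly (through a power, a denominator, or a transcendental function), which the linear integrating-factor recipe cannot absorb as-is — any repair would come from a preliminary substitution, not the factor.
- the homogeneous substitution: rescaling both variables together changes the slope, so no ratio substitution collapses it.
- separation of variables: the two dependences are entangled, not a clean product of one-variable pieces.


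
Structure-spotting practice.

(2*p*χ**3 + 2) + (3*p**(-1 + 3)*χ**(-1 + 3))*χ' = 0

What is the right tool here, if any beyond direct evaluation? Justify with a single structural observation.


Method: the exact-equation method — because the two cross partials coincide, the form is conservative as written — recover its potential in (p, χ).


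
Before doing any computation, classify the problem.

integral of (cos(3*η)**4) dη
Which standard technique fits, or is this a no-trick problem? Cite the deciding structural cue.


Verdict: a trigonometric identity — cos(3*η)**4 carries an even exponent — trade it for double-angle cosines before integrating.


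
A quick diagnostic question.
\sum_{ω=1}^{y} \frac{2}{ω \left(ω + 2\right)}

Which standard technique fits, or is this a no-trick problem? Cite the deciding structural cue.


Verdict: telescoping — the denominator's roots in \frac{2}{ω \left(ω + 2\right)} sit an integer apart: decomposition produces a self-cancelling chain.


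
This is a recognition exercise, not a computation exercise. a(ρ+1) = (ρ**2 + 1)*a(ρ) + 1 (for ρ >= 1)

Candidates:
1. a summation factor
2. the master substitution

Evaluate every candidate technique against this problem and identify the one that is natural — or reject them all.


Best approach: a summation factor — first-order, linear, moving coefficient ρ**2 + 1: the discrete analogue of an integrating factor handles it.
- a summation factor — applies; the problem has the shape this method handles.
- the master substitution — there is no divide-the-index recursive argument.


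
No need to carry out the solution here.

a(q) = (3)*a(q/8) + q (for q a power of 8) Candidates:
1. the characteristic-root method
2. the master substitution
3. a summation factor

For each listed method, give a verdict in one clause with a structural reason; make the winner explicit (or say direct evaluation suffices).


Verdict: the master substitution — recursion at q/8 is multiplicative in the index; logarithmic reindexing via q = 8^m linearizes it.
- the characteristic-root method: the recursion divides its index rather than shifting it — outside the constant-shift family the root method covers.
- the master substitution — applicable, and directly so.
- a summation factor — a divided-index call is outside the fixed-shift first-order family a summation factor normalizes.


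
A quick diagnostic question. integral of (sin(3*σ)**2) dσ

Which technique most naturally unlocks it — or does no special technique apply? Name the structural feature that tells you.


Technique: a trigonometric identity — sin(3*σ)**2 is an even power — the power-reduction identity rewrites it into first-degree cosines.


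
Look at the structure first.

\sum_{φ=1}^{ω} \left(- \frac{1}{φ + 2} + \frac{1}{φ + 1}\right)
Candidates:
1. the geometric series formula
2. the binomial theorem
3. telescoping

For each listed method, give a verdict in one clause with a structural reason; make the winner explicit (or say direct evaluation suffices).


Technique: telescoping — this sum is a zipper: each term contributes \frac{1}{φ + 1} and removes the next index's value, which the following term puts back, closing term by term.
- the geometric series formula — the term-to-term ratio changes with the index, so the geometric formula cannot close it.
- the binomial theorem — the terms do not reassemble into a binomial power.
- telescoping: applies; the problem has the shape this method handles.


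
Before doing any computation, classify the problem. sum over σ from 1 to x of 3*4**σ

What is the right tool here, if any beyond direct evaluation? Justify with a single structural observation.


Method: the geometric series formula — each term is 4 times the previous one, so the geometric-series formula applies directly.


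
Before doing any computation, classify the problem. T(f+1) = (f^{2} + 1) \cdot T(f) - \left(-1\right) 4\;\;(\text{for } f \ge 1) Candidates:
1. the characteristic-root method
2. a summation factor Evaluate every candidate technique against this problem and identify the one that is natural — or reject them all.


Best approach: a summation factor — with the index-dependent coefficient f^{2} + 1, dividing by the cumulative product turns the left side into a pure difference.
- the characteristic-root method: the coefficients change with the index, which the root method cannot absorb.
- a summation factor — a fit — the right tool for this form.


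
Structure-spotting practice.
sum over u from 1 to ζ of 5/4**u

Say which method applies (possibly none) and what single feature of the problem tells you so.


Best approach: the geometric series formula — consecutive terms stand in a fixed index-free ratio — the geometric sum formula closes it.


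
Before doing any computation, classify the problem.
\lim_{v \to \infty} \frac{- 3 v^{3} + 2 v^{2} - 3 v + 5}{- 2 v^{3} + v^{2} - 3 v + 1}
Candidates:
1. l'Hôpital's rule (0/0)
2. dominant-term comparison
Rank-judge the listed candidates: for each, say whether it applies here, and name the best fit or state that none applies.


Technique: dominant-term comparison — divide through by the highest power of v; every lower-order term dies and the dominant terms decide the limit.
- l'Hôpital's rule (0/0) — viewed as a single quotient this runs to ∞/∞, not the 0/0 clash this candidate addresses; an at-infinity variant of the rule would resolve it, but comparing leading growth reads the answer without differentiating.
- dominant-term comparison: yes, a natural case for it.


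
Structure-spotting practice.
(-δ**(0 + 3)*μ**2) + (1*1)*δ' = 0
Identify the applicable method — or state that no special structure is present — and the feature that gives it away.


Best approach: separation of variables — separating collects all δ-dependence with the derivative and leaves all μ-dependence opposite: variables separate.


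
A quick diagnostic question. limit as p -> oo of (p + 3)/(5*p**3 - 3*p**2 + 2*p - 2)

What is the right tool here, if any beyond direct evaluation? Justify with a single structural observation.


Diagnosis: dominant-term comparison — divide through by the highest power of p; every lower-order term dies and the dominant terms decide the limit. l'Hôpital's at-infinity variant applies to the expression viewed as a single quotient; the leading-term comparison is the direct route.


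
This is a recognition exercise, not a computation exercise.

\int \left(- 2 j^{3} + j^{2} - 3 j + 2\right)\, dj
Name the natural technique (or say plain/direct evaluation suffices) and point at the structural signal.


Best approach: no special technique — scan for structure and find none: constant multiples of powers of j, integrate directly.


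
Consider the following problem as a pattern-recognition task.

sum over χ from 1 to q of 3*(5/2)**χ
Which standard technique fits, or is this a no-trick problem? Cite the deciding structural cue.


Method: the geometric series formula — consecutive terms stand in a fixed index-free ratio — the geometric sum formula closes it.


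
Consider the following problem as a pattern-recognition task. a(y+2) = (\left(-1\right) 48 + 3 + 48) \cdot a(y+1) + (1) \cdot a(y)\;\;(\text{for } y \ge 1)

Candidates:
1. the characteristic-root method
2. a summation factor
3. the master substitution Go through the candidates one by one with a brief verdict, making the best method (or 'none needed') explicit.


Best approach: the characteristic-root method — because shifting y leaves the equation's coefficients unchanged, exponential trials reduce it to algebra.
- the characteristic-root method: applicable, and directly so.
- a summation factor — the recurrence reaches back more than one step, outside the first-order family a summation factor normalizes.
- the master substitution: no fixed divisor shrinks the index between calls.


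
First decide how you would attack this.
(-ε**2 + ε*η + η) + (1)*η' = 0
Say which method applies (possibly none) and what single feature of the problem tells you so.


Verdict: a linear integrating factor — linear in the unknown with genuine forcing: multiply through by the exponential of the integrated coefficient and the left side closes into one derivative.


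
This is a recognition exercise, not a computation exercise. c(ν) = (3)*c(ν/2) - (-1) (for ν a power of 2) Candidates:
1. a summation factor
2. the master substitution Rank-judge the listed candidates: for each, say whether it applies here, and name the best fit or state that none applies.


Diagnosis: the master substitution — recursion at ν/2 is multiplicative in the index; logarithmic reindexing via ν = 2^m linearizes it.
- a summation factor: the recursion divides its index rather than shifting it — there is no previous-term chain for a summation factor to telescope.
- the master substitution: applicable, and directly so.


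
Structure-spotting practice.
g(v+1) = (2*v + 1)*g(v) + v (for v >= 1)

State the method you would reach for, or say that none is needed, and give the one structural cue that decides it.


Technique: a summation factor — with the index-dependent coefficient 2*v + 1, dividing by the cumulative product turns the left side into a pure difference.


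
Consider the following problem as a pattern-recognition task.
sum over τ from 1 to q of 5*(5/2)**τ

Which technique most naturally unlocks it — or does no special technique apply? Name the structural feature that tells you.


Diagnosis: the geometric series formula — consecutive terms stand in a fixed index-free ratio — the geometric sum formula closes it.


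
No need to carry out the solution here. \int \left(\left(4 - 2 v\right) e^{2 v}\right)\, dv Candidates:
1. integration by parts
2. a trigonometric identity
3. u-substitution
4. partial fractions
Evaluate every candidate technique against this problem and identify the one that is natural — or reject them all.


Verdict: integration by parts — differentiate 4 - 2 v, integrate e^{2 v}: each pass lowers the polynomial degree, so parts terminates.
- integration by parts — applies; the problem has the shape this method handles.
- a trigonometric identity — with no trigonometric functions present, identity rewriting has no target.
- u-substitution: no subexpression of the integrand serves as a whole-integral substitution inner — individual terms may offer their own, but none carries its derivative as a factor of the full integrand; a working change of variable would have to be constructed from outside the expression.
- partial fractions — there is no rational-function structure to decompose.


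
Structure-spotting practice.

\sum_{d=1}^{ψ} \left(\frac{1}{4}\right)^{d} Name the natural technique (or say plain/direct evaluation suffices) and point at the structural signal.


Verdict: the geometric series formula — each term is \frac{1}{4} times the previous one, so the geometric-series formula applies directly.


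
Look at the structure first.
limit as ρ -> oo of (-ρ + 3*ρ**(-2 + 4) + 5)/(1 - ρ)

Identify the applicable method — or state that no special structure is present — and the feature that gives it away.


Verdict: dominant-term comparison — at large ρ only the top-degree terms survive; compare the leading terms and the limit falls out. Differentiating the expression as a single quotient would eventually settle it as well; matching dominant growth settles it immediately.


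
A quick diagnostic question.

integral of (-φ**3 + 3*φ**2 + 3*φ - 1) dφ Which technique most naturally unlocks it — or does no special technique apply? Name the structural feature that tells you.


Technique: no special technique — nothing composite, nothing rational, nothing trigonometric — each constant-multiple power of φ integrates by the power rule alone.


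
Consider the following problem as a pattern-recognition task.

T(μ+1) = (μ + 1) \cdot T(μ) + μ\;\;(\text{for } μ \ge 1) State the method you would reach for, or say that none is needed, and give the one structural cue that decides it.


Diagnosis: a summation factor — one step of memory with a weight μ + 1 that changes as the index grows — the summation-factor construction is built for this.


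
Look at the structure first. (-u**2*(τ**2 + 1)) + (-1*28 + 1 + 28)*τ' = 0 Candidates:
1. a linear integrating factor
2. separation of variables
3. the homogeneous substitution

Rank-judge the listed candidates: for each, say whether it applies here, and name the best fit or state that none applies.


Method: separation of variables — solved for the derivative, the right side splits multiplicatively into a function of each variable alone — divide and integrate each side.
- a linear integrating factor — the unknown enters nonlinearly (through a power, a denominator, or a transcendental function), which the linear integrating-factor recipe cannot absorb as-is — any repair would come from a preliminary substitution, not the factor.
- separation of variables — a fit — the right tool for this form.
- the homogeneous substitution — the slope changes under joint rescaling, failing the degree-zero test.


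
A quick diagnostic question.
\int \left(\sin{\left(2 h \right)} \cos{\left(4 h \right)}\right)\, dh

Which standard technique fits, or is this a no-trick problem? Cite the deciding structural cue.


Diagnosis: a trigonometric identity — two different frequencies multiply in \sin{\left(2 h \right)} \cos{\left(4 h \right)}; the product-to-sum formula separates them.


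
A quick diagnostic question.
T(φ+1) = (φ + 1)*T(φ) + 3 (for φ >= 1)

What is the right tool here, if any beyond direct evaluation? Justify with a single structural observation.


Technique: a summation factor — one-term recursion with variable weight φ + 1 is solved by product normalization, not by root-finding.


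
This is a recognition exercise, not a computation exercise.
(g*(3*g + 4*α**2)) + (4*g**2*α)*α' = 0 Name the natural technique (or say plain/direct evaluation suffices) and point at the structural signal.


Technique: the exact-equation method — equality of cross partials is the green light — assemble the potential function term by term.


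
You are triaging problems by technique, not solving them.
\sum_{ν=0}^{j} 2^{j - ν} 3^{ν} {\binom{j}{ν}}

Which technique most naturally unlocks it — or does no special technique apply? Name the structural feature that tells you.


Best approach: the binomial theorem — binomial coefficients against complementary powers of 3 and 2: recognize the binomial expansion and resum.


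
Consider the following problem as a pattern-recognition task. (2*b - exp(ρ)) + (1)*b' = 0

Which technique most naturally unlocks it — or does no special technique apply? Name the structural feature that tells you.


Best approach: a linear integrating factor — the unknown enters only to the first power against a nonzero forcing term — the integrating-factor template applies directly.


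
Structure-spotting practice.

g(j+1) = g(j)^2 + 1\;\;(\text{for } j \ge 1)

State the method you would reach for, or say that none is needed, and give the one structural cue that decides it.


Technique: no special technique — the sequence value feeds back through itself nonlinearly — linear superposition fails, and every superposition-based closed form fails with it.


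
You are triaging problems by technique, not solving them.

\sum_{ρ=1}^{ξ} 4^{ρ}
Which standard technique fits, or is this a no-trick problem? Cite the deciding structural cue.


Verdict: the geometric series formula — each term is 4 times the previous one, so the geometric-series formula applies directly.


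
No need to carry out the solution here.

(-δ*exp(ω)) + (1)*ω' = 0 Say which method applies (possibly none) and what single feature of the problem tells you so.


Technique: separation of variables — the derivative equals a pure function of δ (namely δ) times a pure function of ω (namely exp(ω)); divide and integrate each side.


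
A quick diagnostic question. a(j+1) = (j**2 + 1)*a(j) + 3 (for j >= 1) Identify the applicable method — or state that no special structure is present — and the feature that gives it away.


Best approach: a summation factor — one step of memory with a weight j**2 + 1 that changes as the index grows — the summation-factor construction is built for this.


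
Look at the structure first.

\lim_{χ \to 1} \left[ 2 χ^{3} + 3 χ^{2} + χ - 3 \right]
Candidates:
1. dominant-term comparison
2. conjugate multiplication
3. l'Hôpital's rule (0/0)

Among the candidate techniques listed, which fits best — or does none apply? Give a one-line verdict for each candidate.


Best approach: no special technique — no zero denominators, no indeterminate clash at 1 — substitute and read off the value.
- dominant-term comparison: leading-power comparison does not apply to this form.
- conjugate multiplication — there is no infinity-minus-infinity radical difference to rationalize.
- l'Hôpital's rule (0/0): evaluation at the point is determinate, so the rule has nothing to repair.


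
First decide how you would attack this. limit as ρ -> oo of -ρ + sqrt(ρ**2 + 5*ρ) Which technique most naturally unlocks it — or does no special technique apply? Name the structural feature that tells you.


Best approach: conjugate multiplication — this difference gives up after one conjugate multiplication — the radical structure cancels against its conjugate.


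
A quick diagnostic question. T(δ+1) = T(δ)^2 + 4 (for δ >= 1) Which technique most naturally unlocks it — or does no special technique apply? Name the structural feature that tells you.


Method: no special technique — this one you iterate or analyze qualitatively: the nonlinearity defeats linear solution methods.


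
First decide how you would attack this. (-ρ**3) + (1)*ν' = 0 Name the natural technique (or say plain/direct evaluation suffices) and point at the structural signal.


Diagnosis: no special technique — with ν absent the equation is not coupled at all: direct integration in ρ.


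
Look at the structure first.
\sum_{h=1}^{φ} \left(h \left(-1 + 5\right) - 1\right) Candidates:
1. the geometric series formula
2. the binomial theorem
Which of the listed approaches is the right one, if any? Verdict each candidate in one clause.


Best approach: no special technique — the summand is a plain polynomial in h (expanding first if it arrives factored); standard power-sum formulas evaluate it term by term.
- the geometric series formula — the ratio of consecutive terms depends on the index.
- the binomial theorem: the summand does not match any term pattern of an expanded binomial power.


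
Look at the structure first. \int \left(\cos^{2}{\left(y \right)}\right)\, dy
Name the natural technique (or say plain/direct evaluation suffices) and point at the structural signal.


Diagnosis: a trigonometric identity — \cos^{2}{\left(y \right)} calls for power reduction: rewrite via double angles before any antiderivative is attempted.


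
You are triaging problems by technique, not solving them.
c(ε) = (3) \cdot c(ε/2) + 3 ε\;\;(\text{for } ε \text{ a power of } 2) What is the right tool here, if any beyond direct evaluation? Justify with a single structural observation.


Method: the master substitution — the argument shrinks by the factor 2, so measure the index on a logarithmic scale and the recursion becomes a shift.


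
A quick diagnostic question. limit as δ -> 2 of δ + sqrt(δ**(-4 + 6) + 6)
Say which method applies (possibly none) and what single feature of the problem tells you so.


Method: no special technique — nothing blocks direct substitution at 2: plug in and finish.


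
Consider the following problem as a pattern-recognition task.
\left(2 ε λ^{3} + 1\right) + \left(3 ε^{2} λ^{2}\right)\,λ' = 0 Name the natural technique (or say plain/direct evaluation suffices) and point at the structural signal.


Best approach: the exact-equation method — this form is already the differential of something: the matching mixed partials of 2 ε λ^{3} + 1 and 3 ε^{2} λ^{2} prove it.


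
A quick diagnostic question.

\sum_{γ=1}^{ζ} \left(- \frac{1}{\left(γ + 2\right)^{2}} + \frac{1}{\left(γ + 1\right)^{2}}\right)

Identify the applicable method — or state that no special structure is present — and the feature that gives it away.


Best approach: telescoping — the summand is built as \frac{1}{\left(γ + 1\right)^{2}} minus its own successor — adjacent terms annihilate down the line.


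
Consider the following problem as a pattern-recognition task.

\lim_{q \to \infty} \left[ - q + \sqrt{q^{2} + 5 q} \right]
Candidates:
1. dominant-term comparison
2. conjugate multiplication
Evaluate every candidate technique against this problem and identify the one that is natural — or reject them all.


Technique: conjugate multiplication — infinity minus infinity with a radical in play — multiply by the conjugate so the divergences of \sqrt{q^{2} + 5 q} and q annihilate.
- dominant-term comparison — no ranking of term growth rates resolves the limit here.
- conjugate multiplication — applies; the problem has the shape this method handles.


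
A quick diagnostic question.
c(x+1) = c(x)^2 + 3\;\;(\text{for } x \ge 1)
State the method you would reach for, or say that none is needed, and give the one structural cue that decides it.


Verdict: no special technique — once the recursion is nonlinear, characteristic roots, master substitutions, and summation factors are all off the table.


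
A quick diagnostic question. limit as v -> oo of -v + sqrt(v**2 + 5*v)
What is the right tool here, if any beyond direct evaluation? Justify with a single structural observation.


Method: conjugate multiplication — turning the difference into a conjugate-rationalized ratio makes the limit readable.


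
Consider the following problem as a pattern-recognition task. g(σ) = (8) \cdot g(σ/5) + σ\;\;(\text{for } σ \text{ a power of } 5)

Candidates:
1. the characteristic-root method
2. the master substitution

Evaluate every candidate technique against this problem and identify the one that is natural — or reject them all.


Technique: the master substitution — the argument shrinks by the factor 5, so measure the index on a logarithmic scale and the recursion becomes a shift.
- the characteristic-root method — a divided-index call is not the fixed-shift linear shape that characteristic roots solve.
- the master substitution: a fit — the right tool for this form.


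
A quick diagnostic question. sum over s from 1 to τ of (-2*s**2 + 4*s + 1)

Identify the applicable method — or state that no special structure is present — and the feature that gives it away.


Method: no special technique — constant-multiple powers of s with no cancellation partners and no common ratio — use the standard power-sum formulas.


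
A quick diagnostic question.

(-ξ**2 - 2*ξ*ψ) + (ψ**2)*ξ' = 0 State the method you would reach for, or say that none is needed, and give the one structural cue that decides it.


Method: the homogeneous substitution — the slope is degree-zero homogeneous: the ratio substitution v = ξ/ψ collapses it. A Bernoulli substitution is a fair alternative on this equation directly; the homogeneous reading takes it as given.


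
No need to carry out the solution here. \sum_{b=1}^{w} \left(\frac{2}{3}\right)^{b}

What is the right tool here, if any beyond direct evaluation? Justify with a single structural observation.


Technique: the geometric series formula — each summand is the previous one scaled by \frac{2}{3}; that constant multiplier is itself the geometric structure.


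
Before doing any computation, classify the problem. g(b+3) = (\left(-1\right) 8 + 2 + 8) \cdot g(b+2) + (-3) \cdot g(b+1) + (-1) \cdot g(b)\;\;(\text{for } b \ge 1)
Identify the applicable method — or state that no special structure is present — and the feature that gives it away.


Diagnosis: the characteristic-root method — no index-dependence in the weights and nothing inhomogeneous: classic characteristic-equation setup.


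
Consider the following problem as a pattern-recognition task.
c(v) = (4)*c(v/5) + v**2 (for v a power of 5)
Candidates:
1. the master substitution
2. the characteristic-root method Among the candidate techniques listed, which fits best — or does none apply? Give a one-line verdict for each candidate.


Technique: the master substitution — the argument v/5 divides the index by 5; the standard v = 5^m substitution converts it to a constant-shift recurrence.
- the master substitution: applies; the problem has the shape this method handles.
- the characteristic-root method — the recursion divides its index rather than shifting it — outside the constant-shift family the root method covers.


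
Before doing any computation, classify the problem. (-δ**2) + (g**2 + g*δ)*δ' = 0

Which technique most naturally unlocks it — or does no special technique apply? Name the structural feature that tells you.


Method: the homogeneous substitution — the slope is degree-zero homogeneous: the ratio substitution v = δ/g collapses it. Rewriting — with the variables' roles exchanged where the shape demands it — would expose a Bernoulli structure too; the homogeneous substitution simply reads the degrees directly.


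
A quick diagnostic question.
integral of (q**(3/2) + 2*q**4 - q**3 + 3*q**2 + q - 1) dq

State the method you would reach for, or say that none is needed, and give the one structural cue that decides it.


Diagnosis: no special technique — scan for structure and find none: constant multiples of powers of q, integrate directly.


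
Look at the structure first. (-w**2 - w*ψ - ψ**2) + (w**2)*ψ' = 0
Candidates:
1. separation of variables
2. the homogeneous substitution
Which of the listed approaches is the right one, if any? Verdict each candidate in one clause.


Verdict: the homogeneous substitution — the slope's numerator and denominator have matching total degree, so it depends only on ψ/w and the ratio substitution collapses it.
- separation of variables — the two dependences are entangled, not a clean product of one-variable pieces.
- the homogeneous substitution — applicable, and directly so.


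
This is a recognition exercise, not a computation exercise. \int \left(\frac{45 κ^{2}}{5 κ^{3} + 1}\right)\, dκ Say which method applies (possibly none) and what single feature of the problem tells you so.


Best approach: u-substitution — the only nontrivial dependence routes through 5 κ^{3} + 1, whose derivative supplies the leftover factor up to a constant multiple — u = 5 κ^{3} + 1 flattens it.


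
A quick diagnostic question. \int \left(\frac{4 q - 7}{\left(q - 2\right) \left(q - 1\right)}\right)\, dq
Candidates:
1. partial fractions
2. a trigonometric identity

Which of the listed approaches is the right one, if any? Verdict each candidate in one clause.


Diagnosis: partial fractions — a proper rational integrand whose denominator splits into simpler factors — decompose into partial fractions first.
- partial fractions: yes, a natural case for it.
- a trigonometric identity: there is no trigonometric structure at all — the integrand carries no sine or cosine to rewrite.


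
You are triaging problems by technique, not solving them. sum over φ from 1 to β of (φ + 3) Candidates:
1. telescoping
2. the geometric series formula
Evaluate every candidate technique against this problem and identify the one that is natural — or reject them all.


Best approach: no special technique — this is bookkeeping, not technique: standard formulas for sums of constant-multiple powers of φ apply termwise.
- telescoping — the summand is not presented as a shifted difference — a telescoping rewrite may exist, but the displayed structure does not offer one.
- the geometric series formula: the ratio of consecutive terms depends on the index.


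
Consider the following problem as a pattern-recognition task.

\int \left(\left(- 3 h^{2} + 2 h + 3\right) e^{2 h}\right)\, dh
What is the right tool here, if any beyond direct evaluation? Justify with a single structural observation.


Best approach: integration by parts — - 3 h^{2} + 2 h + 3 dies after finitely many derivatives while e^{2 h} cycles under integration — the tabular/parts setup.


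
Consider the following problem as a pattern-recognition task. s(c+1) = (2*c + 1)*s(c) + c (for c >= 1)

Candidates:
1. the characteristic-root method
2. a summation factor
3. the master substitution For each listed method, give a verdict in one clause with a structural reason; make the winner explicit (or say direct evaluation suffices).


Verdict: a summation factor — one-term recursion with variable weight 2*c + 1 is solved by product normalization, not by root-finding.
- the characteristic-root method: the coefficients change with the index, which the root method cannot absorb.
- a summation factor — a fit — the right tool for this form.
- the master substitution: with no divided-index recursive call, reindexing by powers of a base buys nothing.


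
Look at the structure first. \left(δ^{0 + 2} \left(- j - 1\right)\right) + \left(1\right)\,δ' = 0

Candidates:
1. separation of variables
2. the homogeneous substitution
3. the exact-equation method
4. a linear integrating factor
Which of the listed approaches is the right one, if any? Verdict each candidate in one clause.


Method: separation of variables — separating collects all δ-dependence with the derivative and leaves all j-dependence opposite: variables separate.
- separation of variables — yes, a natural case for it.
- the homogeneous substitution: the ratio substitution does not collapse this equation.
- the exact-equation method — the mixed partial derivatives differ, so the left side is not a total differential.
- a linear integrating factor: the unknown enters nonlinearly (through a power, a denominator, or a transcendental function), which the linear integrating-factor recipe cannot absorb as-is — any repair would come from a preliminary substitution, not the factor.


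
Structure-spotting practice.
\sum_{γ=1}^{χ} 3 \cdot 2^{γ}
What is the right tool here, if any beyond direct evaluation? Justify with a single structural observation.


Technique: the geometric series formula — the ratio of consecutive terms is the constant 2, independent of the index — a geometric sum.


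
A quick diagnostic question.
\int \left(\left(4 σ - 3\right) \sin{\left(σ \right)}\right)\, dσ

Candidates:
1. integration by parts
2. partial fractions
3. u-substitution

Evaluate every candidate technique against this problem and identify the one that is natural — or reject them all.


Verdict: integration by parts — the integrand splits as 4 σ - 3 times \sin{\left(σ \right)} — repeatedly differentiating the polynomial part kills it, which is the parts ladder.
- integration by parts — yes, a natural case for it.
- partial fractions — the expression is not a ratio of polynomials that decomposes further.
- u-substitution — no subexpression of the integrand pairs with its own derivative as a factor — individual terms may offer their own substitutions, but any change of variable covering the whole integral would have to be constructed from outside the expression.


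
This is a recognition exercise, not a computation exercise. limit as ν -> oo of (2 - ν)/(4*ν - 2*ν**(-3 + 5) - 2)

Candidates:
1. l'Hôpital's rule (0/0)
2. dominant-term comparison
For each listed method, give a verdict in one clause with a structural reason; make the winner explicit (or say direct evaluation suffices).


Technique: dominant-term comparison — at large ν only the top-degree terms survive; compare the leading terms and the limit falls out.
- l'Hôpital's rule (0/0): as a single quotient the expression runs to ∞/∞ at the limit point — an at-infinity form of the rule would apply, though the leading-growth comparison is the direct reading.
- dominant-term comparison: a fit — the right tool for this form.


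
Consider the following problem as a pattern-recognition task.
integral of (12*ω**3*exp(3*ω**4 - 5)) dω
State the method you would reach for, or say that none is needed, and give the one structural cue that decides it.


Method: u-substitution — everything non-trivial happens through the inner expression 3*ω**4 - 5, and its derivative accounts for the remaining factor up to a constant, so set u = 3*ω**4 - 5.
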